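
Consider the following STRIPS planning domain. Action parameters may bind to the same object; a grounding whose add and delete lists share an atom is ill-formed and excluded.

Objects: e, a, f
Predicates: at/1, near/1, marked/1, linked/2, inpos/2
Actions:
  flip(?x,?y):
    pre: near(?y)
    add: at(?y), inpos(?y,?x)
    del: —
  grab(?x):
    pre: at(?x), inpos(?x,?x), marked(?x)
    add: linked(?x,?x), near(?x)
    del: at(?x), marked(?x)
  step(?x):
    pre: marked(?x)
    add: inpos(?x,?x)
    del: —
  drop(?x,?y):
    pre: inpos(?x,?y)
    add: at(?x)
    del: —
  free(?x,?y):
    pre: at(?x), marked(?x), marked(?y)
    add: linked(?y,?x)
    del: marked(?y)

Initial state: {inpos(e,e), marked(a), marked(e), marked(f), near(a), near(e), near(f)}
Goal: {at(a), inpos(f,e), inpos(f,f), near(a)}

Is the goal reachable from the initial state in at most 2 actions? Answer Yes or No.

No

1. flip(e,a)  →  {at(a), inpos(a,e), inpos(e,e), marked(a), marked(e), marked(f), near(a), near(e), near(f)}
2. flip(e,f)  →  {at(a), at(f), inpos(a,e), inpos(e,e), inpos(f,e), marked(a), marked(e), marked(f), near(a), near(e), near(f)}
3. flip(f,f)  →  {at(a), at(f), inpos(a,e), inpos(e,e), inpos(f,e), inpos(f,f), marked(a), marked(e), marked(f), near(a), near(e), near(f)}
optimal plan length = 3; 3 > 2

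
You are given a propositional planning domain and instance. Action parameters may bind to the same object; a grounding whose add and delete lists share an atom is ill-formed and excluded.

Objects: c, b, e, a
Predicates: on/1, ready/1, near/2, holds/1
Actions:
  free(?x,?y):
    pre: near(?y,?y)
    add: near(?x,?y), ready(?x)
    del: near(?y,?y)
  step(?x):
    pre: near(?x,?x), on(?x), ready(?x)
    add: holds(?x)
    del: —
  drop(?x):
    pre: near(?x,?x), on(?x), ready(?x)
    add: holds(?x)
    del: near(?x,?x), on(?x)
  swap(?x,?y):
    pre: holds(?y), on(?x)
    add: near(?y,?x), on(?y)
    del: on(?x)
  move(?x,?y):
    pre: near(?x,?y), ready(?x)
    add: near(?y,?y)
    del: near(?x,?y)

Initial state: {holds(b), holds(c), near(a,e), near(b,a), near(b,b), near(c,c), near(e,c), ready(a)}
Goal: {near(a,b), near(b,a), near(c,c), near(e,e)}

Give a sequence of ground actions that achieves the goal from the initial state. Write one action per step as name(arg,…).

free(a,b); move(a,e)

1. free(a,b)  →  {holds(b), holds(c), near(a,b), near(a,e), near(b,a), near(c,c), near(e,c), ready(a)}
2. move(a,e)  →  {holds(b), holds(c), near(a,b), near(b,a), near(c,c), near(e,c), near(e,e), ready(a)}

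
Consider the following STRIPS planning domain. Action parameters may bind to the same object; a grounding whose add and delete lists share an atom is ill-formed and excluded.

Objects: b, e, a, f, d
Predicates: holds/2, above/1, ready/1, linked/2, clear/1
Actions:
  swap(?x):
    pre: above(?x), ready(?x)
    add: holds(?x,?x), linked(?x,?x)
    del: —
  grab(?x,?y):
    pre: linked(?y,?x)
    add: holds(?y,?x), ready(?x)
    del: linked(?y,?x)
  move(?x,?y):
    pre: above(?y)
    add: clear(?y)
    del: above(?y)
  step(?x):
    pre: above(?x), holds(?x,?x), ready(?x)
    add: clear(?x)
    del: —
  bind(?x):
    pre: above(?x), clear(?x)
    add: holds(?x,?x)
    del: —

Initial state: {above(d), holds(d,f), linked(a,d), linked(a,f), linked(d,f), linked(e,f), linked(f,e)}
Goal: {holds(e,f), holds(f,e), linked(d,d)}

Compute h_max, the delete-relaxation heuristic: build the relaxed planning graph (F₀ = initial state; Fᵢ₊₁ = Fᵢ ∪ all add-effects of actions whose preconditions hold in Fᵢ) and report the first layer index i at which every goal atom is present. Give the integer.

2

F0 = init (7 atoms)
F1 = F0 ∪ {clear(d), holds(a,d), holds(a,f), holds(e,f), holds(f,e), ready(d), ready(e), ready(f)}  (15 atoms)
F2 = F1 ∪ {holds(d,d), linked(d,d)}  (17 atoms)
goal ⊆ F2  ⇒  h_max = 2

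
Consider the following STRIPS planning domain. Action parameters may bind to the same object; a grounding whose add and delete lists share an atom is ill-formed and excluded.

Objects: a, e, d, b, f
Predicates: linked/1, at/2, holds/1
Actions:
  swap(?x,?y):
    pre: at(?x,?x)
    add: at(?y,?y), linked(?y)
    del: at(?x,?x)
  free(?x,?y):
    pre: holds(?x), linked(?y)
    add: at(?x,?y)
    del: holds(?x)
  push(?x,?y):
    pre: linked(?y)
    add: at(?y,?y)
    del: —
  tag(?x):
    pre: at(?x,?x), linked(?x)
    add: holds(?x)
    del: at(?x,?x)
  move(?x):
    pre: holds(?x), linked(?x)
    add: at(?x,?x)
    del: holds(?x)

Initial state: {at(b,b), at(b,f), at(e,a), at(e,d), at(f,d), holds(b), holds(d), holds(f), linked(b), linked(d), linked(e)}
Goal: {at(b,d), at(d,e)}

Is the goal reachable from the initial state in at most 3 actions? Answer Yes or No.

Yes

1. free(d,e)  →  {at(b,b), at(b,f), at(d,e), at(e,a), at(e,d), at(f,d), holds(b), holds(f), linked(b), linked(d), linked(e)}
2. free(b,d)  →  {at(b,b), at(b,d), at(b,f), at(d,e), at(e,a), at(e,d), at(f,d), holds(f), linked(b), linked(d), linked(e)}
optimal plan length = 2; 2 ≤ 3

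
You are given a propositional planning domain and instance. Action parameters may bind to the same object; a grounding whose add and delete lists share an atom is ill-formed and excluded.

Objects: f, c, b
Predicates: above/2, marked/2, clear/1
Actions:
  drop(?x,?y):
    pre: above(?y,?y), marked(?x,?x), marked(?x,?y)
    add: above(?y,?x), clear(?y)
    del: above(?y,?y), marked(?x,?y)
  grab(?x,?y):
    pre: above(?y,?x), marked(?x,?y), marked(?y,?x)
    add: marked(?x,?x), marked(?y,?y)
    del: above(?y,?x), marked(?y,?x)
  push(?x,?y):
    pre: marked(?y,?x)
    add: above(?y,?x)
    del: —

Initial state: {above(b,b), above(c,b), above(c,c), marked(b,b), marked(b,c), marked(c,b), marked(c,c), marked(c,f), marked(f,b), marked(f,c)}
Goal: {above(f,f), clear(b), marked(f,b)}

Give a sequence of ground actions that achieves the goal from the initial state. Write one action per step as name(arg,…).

1. drop(c,b)  →  {above(b,c), above(c,b), above(c,c), clear(b), marked(b,b), marked(b,c), marked(c,c), marked(c,f), marked(f,b), marked(f,c)}
2. push(f,c)  →  {above(b,c), above(c,b), above(c,c), above(c,f), clear(b), marked(b,b), marked(b,c), marked(c,c), marked(c,f), marked(f,b), marked(f,c)}
3. grab(f,c)  →  {above(b,c), above(c,b), above(c,c), clear(b), marked(b,b), marked(b,c), marked(c,c), marked(f,b), marked(f,c), marked(f,f)}
4. push(f,f)  →  {above(b,c), above(c,b), above(c,c), above(f,f), clear(b), marked(b,b), marked(b,c), marked(c,c), marked(f,b), marked(f,c), marked(f,f)}

drop(c,b); push(f,c); grab(f,c); push(f,f)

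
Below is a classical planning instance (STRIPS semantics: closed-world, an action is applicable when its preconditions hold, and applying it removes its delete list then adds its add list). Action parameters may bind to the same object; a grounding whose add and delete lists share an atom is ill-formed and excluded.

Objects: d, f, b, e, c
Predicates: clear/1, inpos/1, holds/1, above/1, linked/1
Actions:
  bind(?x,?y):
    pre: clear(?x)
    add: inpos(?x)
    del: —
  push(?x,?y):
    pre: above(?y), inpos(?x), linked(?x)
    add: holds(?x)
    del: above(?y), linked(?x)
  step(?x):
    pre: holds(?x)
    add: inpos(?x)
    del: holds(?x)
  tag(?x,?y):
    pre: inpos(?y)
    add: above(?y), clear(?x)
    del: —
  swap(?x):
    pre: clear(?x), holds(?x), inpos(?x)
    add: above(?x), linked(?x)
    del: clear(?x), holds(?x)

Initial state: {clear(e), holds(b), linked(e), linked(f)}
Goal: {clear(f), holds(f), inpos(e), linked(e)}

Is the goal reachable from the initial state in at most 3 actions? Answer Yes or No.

1. bind(e,d)  →  {clear(e), holds(b), inpos(e), linked(e), linked(f)}
2. tag(f,e)  →  {above(e), clear(e), clear(f), holds(b), inpos(e), linked(e), linked(f)}
3. bind(f,d)  →  {above(e), clear(e), clear(f), holds(b), inpos(e), inpos(f), linked(e), linked(f)}
4. push(f,e)  →  {clear(e), clear(f), holds(b), holds(f), inpos(e), inpos(f), linked(e)}
optimal plan length = 4; 4 > 3

No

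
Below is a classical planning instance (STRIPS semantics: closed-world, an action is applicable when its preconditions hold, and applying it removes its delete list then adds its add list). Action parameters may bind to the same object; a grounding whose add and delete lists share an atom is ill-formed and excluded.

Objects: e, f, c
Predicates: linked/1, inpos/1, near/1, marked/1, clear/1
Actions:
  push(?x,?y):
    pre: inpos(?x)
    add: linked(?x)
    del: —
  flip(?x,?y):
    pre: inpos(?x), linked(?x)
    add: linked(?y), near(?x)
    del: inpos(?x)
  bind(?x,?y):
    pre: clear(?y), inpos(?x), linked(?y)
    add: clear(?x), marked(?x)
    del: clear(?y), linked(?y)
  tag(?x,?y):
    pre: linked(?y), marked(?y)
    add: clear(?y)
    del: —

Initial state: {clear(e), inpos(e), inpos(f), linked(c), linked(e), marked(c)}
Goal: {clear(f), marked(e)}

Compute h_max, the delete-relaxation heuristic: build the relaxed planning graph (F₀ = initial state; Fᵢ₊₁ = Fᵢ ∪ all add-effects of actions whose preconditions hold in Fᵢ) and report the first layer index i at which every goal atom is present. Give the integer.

F0 = init (6 atoms)
F1 = F0 ∪ {clear(c), clear(f), linked(f), marked(f), near(e)}  (11 atoms)
F2 = F1 ∪ {marked(e), near(f)}  (13 atoms)
goal ⊆ F2  ⇒  h_max = 2

2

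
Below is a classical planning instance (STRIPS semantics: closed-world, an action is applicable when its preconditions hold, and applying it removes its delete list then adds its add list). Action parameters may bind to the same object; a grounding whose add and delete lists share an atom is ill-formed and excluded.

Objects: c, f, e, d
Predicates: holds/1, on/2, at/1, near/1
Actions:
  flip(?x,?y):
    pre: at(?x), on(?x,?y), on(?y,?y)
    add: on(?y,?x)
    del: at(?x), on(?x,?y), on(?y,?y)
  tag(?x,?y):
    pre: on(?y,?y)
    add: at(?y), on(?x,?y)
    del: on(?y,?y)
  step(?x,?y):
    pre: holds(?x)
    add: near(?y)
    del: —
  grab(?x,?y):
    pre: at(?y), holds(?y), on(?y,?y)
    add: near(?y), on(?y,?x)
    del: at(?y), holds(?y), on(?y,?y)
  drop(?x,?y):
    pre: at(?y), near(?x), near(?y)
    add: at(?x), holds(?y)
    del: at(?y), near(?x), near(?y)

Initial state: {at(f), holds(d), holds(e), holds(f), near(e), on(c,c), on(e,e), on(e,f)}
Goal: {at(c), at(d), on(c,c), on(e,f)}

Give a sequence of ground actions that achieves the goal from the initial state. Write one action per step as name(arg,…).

1. tag(c,e)  →  {at(e), at(f), holds(d), holds(e), holds(f), near(e), on(c,c), on(c,e), on(e,f)}
2. step(f,c)  →  {at(e), at(f), holds(d), holds(e), holds(f), near(c), near(e), on(c,c), on(c,e), on(e,f)}
3. step(f,f)  →  {at(e), at(f), holds(d), holds(e), holds(f), near(c), near(e), near(f), on(c,c), on(c,e), on(e,f)}
4. step(f,d)  →  {at(e), at(f), holds(d), holds(e), holds(f), near(c), near(d), near(e), near(f), on(c,c), on(c,e), on(e,f)}
5. drop(c,f)  →  {at(c), at(e), holds(d), holds(e), holds(f), near(d), near(e), on(c,c), on(c,e), on(e,f)}
6. drop(d,e)  →  {at(c), at(d), holds(d), holds(e), holds(f), on(c,c), on(c,e), on(e,f)}

tag(c,e); step(f,c); step(f,f); step(f,d); drop(c,f); drop(d,e)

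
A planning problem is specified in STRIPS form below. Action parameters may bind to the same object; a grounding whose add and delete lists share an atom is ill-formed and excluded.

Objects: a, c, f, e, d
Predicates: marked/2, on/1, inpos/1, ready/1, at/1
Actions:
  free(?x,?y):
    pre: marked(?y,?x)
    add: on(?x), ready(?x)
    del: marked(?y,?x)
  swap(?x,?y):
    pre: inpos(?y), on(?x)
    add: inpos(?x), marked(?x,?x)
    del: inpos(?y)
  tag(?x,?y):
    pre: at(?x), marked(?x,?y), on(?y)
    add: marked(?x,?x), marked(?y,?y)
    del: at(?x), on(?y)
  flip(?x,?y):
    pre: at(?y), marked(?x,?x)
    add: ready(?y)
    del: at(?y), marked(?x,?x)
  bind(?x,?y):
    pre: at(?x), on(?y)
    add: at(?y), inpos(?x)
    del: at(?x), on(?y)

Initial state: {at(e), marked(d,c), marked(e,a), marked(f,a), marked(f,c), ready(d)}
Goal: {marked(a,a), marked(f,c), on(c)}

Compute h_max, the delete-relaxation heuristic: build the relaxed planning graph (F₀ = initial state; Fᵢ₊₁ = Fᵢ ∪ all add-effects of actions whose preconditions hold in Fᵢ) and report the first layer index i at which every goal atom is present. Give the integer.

2

F0 = init (6 atoms)
F1 = F0 ∪ {on(a), on(c), ready(a), ready(c)}  (10 atoms)
F2 = F1 ∪ {at(a), at(c), inpos(e), marked(a,a), marked(e,e)}  (15 atoms)
goal ⊆ F2  ⇒  h_max = 2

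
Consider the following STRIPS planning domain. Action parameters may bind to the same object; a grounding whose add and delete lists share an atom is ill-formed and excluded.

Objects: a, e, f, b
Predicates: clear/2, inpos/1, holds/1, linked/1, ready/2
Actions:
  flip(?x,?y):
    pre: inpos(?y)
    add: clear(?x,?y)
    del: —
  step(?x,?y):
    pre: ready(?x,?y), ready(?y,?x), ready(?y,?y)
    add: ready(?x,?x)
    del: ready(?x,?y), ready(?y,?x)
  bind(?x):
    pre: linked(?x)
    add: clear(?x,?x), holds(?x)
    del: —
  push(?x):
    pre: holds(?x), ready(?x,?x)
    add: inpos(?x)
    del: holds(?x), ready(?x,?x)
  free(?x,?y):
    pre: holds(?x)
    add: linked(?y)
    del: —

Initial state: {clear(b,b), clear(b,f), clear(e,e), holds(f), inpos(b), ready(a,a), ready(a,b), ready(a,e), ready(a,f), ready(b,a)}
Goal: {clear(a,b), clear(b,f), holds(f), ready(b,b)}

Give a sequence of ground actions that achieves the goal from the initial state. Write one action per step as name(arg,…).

flip(a,b); step(b,a)

1. flip(a,b)  →  {clear(a,b), clear(b,b), clear(b,f), clear(e,e), holds(f), inpos(b), ready(a,a), ready(a,b), ready(a,e), ready(a,f), ready(b,a)}
2. step(b,a)  →  {clear(a,b), clear(b,b), clear(b,f), clear(e,e), holds(f), inpos(b), ready(a,a), ready(a,e), ready(a,f), ready(b,b)}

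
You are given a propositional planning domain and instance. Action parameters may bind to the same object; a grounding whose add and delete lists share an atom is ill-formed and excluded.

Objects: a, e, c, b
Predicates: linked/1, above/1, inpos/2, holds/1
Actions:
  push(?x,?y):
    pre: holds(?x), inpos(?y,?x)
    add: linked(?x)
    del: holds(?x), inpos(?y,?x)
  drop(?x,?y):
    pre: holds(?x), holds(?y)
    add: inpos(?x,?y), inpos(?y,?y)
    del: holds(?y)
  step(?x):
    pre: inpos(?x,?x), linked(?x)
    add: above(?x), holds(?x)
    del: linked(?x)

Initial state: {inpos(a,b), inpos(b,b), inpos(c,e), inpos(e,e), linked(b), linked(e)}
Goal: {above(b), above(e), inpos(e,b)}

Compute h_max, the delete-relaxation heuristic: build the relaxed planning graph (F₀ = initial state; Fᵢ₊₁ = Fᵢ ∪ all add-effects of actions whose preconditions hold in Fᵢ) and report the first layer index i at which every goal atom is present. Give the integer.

F0 = init (6 atoms)
F1 = F0 ∪ {above(b), above(e), holds(b), holds(e)}  (10 atoms)
F2 = F1 ∪ {inpos(b,e), inpos(e,b)}  (12 atoms)
goal ⊆ F2  ⇒  h_max = 2

2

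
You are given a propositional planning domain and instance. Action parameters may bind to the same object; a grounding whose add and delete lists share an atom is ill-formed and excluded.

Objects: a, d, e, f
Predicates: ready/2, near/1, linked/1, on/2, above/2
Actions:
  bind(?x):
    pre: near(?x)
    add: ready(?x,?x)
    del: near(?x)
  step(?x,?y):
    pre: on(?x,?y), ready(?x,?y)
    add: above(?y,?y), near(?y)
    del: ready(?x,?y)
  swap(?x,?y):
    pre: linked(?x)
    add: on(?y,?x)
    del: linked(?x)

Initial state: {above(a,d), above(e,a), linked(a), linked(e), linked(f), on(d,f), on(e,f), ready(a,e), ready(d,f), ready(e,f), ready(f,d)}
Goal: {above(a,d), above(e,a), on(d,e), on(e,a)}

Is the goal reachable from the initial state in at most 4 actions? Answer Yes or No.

Yes

1. swap(a,e)  →  {above(a,d), above(e,a), linked(e), linked(f), on(d,f), on(e,a), on(e,f), ready(a,e), ready(d,f), ready(e,f), ready(f,d)}
2. swap(e,d)  →  {above(a,d), above(e,a), linked(f), on(d,e), on(d,f), on(e,a), on(e,f), ready(a,e), ready(d,f), ready(e,f), ready(f,d)}
optimal plan length = 2; 2 ≤ 4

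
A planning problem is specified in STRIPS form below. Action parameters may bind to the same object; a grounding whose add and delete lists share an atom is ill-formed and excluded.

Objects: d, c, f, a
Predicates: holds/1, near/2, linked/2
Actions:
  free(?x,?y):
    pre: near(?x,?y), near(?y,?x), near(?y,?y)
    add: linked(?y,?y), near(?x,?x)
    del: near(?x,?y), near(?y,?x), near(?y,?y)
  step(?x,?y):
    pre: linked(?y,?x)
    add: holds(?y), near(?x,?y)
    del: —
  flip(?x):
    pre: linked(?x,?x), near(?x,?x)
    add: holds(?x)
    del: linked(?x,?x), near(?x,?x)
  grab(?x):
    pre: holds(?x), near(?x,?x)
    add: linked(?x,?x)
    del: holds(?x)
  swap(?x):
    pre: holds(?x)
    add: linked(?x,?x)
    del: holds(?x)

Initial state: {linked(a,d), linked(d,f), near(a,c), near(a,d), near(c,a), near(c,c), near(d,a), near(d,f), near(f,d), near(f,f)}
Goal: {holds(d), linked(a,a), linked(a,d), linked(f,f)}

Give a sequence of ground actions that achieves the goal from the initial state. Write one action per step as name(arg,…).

free(d,f); free(a,d); free(c,a); step(d,d)

1. free(d,f)  →  {linked(a,d), linked(d,f), linked(f,f), near(a,c), near(a,d), near(c,a), near(c,c), near(d,a), near(d,d)}
2. free(a,d)  →  {linked(a,d), linked(d,d), linked(d,f), linked(f,f), near(a,a), near(a,c), near(c,a), near(c,c)}
3. free(c,a)  →  {linked(a,a), linked(a,d), linked(d,d), linked(d,f), linked(f,f), near(c,c)}
4. step(d,d)  →  {holds(d), linked(a,a), linked(a,d), linked(d,d), linked(d,f), linked(f,f), near(c,c), near(d,d)}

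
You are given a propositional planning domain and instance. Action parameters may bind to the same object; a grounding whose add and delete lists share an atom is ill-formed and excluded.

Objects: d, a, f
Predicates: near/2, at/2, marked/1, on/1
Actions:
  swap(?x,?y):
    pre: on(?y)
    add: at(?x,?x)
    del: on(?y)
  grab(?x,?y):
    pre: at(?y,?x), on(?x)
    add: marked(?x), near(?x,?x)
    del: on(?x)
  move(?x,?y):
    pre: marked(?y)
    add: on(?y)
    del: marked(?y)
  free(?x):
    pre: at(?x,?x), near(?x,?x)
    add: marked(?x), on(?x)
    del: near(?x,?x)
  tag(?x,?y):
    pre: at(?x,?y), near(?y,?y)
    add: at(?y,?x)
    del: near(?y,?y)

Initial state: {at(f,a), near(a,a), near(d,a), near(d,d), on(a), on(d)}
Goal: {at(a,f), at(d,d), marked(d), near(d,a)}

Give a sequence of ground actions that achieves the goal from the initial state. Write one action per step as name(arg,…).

1. swap(d,d)  →  {at(d,d), at(f,a), near(a,a), near(d,a), near(d,d), on(a)}
2. free(d)  →  {at(d,d), at(f,a), marked(d), near(a,a), near(d,a), on(a), on(d)}
3. tag(f,a)  →  {at(a,f), at(d,d), at(f,a), marked(d), near(d,a), on(a), on(d)}

swap(d,d); free(d); tag(f,a)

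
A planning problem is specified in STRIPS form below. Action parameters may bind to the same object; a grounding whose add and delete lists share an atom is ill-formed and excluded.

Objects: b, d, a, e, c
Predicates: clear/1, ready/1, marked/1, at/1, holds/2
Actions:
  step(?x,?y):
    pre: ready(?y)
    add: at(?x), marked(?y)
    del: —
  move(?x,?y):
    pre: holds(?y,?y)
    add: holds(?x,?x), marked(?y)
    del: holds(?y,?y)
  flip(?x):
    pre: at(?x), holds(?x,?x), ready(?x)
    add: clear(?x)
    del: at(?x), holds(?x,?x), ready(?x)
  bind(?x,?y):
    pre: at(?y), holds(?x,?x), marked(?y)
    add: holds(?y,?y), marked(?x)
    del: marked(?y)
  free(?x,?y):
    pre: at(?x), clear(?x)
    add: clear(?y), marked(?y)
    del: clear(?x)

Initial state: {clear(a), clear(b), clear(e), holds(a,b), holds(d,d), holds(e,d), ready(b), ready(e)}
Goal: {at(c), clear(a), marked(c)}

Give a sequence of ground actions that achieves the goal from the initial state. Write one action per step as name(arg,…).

1. step(b,b)  →  {at(b), clear(a), clear(b), clear(e), holds(a,b), holds(d,d), holds(e,d), marked(b), ready(b), ready(e)}
2. step(c,b)  →  {at(b), at(c), clear(a), clear(b), clear(e), holds(a,b), holds(d,d), holds(e,d), marked(b), ready(b), ready(e)}
3. free(b,c)  →  {at(b), at(c), clear(a), clear(c), clear(e), holds(a,b), holds(d,d), holds(e,d), marked(b), marked(c), ready(b), ready(e)}

step(b,b); step(c,b); free(b,c)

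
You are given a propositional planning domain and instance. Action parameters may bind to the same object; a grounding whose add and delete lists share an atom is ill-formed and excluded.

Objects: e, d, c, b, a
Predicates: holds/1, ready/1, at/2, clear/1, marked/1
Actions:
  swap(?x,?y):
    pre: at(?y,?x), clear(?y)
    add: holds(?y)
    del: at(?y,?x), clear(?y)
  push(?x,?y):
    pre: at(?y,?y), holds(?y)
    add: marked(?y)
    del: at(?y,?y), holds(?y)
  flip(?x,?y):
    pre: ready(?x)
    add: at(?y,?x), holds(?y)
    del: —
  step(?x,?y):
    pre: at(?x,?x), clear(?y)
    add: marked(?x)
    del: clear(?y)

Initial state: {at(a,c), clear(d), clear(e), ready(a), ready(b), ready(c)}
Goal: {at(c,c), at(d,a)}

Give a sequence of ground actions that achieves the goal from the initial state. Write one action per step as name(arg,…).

1. flip(c,c)  →  {at(a,c), at(c,c), clear(d), clear(e), holds(c), ready(a), ready(b), ready(c)}
2. flip(a,d)  →  {at(a,c), at(c,c), at(d,a), clear(d), clear(e), holds(c), holds(d), ready(a), ready(b), ready(c)}

flip(c,c); flip(a,d)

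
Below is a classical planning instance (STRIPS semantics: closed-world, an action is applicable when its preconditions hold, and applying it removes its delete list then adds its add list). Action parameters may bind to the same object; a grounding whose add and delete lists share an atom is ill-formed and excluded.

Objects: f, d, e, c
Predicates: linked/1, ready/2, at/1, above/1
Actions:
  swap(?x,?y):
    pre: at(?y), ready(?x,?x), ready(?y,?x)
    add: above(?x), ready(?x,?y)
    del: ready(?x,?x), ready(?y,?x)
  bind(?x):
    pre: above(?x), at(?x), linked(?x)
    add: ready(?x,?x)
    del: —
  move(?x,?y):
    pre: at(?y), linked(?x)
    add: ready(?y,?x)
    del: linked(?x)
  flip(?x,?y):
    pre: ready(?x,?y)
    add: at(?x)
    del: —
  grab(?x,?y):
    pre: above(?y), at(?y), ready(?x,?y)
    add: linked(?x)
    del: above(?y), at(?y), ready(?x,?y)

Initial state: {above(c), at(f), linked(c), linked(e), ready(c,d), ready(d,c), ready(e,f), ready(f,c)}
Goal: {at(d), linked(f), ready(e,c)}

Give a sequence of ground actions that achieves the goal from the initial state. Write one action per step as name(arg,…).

1. flip(d,c)  →  {above(c), at(d), at(f), linked(c), linked(e), ready(c,d), ready(d,c), ready(e,f), ready(f,c)}
2. flip(e,f)  →  {above(c), at(d), at(e), at(f), linked(c), linked(e), ready(c,d), ready(d,c), ready(e,f), ready(f,c)}
3. move(c,e)  →  {above(c), at(d), at(e), at(f), linked(e), ready(c,d), ready(d,c), ready(e,c), ready(e,f), ready(f,c)}
4. flip(c,d)  →  {above(c), at(c), at(d), at(e), at(f), linked(e), ready(c,d), ready(d,c), ready(e,c), ready(e,f), ready(f,c)}
5. grab(f,c)  →  {at(d), at(e), at(f), linked(e), linked(f), ready(c,d), ready(d,c), ready(e,c), ready(e,f)}

flip(d,c); flip(e,f); move(c,e); flip(c,d); grab(f,c)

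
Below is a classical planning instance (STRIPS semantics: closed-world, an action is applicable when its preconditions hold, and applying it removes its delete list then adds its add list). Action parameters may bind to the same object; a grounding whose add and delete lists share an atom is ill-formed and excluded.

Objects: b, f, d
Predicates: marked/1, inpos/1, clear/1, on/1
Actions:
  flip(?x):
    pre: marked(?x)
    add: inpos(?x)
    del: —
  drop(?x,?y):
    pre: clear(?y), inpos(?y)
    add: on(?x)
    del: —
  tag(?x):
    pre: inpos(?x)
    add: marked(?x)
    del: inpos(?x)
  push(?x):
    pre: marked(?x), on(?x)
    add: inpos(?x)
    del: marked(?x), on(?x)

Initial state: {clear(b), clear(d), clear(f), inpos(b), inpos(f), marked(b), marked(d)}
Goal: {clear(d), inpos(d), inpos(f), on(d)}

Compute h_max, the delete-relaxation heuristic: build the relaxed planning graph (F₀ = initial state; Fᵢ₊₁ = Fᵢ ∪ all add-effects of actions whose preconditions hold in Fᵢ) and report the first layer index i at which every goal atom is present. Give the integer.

1

F0 = init (7 atoms)
F1 = F0 ∪ {inpos(d), marked(f), on(b), on(d), on(f)}  (12 atoms)
goal ⊆ F1  ⇒  h_max = 1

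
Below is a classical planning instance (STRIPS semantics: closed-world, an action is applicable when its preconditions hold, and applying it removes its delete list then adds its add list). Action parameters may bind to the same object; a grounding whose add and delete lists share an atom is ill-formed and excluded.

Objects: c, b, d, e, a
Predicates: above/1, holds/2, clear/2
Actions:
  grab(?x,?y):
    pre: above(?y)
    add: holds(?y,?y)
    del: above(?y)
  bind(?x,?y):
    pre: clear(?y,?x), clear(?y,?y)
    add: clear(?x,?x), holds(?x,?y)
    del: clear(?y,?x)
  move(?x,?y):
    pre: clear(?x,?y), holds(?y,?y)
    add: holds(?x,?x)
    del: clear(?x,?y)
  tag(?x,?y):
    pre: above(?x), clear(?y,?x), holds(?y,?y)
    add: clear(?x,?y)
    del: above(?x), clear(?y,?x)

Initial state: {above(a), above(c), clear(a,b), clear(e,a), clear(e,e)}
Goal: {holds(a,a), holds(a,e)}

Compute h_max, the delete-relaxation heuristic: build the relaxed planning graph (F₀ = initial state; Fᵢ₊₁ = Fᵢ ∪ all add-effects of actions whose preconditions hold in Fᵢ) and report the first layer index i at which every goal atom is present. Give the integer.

F0 = init (5 atoms)
F1 = F0 ∪ {clear(a,a), holds(a,a), holds(a,e), holds(c,c)}  (9 atoms)
goal ⊆ F1  ⇒  h_max = 1

1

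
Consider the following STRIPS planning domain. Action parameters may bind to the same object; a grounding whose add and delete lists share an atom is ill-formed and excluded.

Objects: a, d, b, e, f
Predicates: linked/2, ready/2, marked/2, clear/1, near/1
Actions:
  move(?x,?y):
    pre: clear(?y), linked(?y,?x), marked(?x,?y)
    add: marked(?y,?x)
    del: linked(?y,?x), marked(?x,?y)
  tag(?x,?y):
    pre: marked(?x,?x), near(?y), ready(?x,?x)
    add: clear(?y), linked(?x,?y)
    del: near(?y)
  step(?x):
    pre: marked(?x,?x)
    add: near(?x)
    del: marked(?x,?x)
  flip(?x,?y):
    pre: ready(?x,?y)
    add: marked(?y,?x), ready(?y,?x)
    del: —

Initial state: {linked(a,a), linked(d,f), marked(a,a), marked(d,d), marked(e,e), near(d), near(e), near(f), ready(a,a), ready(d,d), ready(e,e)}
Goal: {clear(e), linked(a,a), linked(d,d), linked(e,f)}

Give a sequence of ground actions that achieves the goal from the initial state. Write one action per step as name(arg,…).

tag(a,e); tag(d,d); tag(e,f)

1. tag(a,e)  →  {clear(e), linked(a,a), linked(a,e), linked(d,f), marked(a,a), marked(d,d), marked(e,e), near(d), near(f), ready(a,a), ready(d,d), ready(e,e)}
2. tag(d,d)  →  {clear(d), clear(e), linked(a,a), linked(a,e), linked(d,d), linked(d,f), marked(a,a), marked(d,d), marked(e,e), near(f), ready(a,a), ready(d,d), ready(e,e)}
3. tag(e,f)  →  {clear(d), clear(e), clear(f), linked(a,a), linked(a,e), linked(d,d), linked(d,f), linked(e,f), marked(a,a), marked(d,d), marked(e,e), ready(a,a), ready(d,d), ready(e,e)}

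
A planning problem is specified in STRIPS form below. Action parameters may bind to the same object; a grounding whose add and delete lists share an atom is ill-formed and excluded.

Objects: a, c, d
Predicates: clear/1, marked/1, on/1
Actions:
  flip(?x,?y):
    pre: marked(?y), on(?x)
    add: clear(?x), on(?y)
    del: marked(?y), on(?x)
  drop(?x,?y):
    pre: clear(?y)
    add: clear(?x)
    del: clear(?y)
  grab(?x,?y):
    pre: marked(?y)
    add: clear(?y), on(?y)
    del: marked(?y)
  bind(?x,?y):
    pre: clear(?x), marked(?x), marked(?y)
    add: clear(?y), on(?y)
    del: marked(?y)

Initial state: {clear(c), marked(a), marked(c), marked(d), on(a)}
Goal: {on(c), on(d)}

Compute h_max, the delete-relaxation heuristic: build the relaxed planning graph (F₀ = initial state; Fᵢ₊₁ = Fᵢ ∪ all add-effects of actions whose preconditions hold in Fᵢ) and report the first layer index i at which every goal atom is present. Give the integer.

F0 = init (5 atoms)
F1 = F0 ∪ {clear(a), clear(d), on(c), on(d)}  (9 atoms)
goal ⊆ F1  ⇒  h_max = 1

1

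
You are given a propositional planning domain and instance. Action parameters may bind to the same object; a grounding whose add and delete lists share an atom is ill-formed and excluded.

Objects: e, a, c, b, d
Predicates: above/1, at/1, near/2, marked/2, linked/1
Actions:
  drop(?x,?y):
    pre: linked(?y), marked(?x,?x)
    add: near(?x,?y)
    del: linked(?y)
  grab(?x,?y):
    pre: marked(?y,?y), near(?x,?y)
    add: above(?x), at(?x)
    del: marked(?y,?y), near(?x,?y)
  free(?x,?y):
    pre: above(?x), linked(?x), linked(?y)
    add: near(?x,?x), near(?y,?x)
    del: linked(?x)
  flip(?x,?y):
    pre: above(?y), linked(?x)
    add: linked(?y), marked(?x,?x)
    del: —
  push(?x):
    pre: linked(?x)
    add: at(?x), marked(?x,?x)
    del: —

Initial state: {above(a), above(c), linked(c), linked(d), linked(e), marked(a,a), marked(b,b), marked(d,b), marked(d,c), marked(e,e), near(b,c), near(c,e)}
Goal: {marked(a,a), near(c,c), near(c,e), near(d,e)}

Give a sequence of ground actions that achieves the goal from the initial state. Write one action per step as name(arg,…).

1. free(c,e)  →  {above(a), above(c), linked(d), linked(e), marked(a,a), marked(b,b), marked(d,b), marked(d,c), marked(e,e), near(b,c), near(c,c), near(c,e), near(e,c)}
2. flip(d,a)  →  {above(a), above(c), linked(a), linked(d), linked(e), marked(a,a), marked(b,b), marked(d,b), marked(d,c), marked(d,d), marked(e,e), near(b,c), near(c,c), near(c,e), near(e,c)}
3. drop(d,e)  →  {above(a), above(c), linked(a), linked(d), marked(a,a), marked(b,b), marked(d,b), marked(d,c), marked(d,d), marked(e,e), near(b,c), near(c,c), near(c,e), near(d,e), near(e,c)}

free(c,e); flip(d,a); drop(d,e)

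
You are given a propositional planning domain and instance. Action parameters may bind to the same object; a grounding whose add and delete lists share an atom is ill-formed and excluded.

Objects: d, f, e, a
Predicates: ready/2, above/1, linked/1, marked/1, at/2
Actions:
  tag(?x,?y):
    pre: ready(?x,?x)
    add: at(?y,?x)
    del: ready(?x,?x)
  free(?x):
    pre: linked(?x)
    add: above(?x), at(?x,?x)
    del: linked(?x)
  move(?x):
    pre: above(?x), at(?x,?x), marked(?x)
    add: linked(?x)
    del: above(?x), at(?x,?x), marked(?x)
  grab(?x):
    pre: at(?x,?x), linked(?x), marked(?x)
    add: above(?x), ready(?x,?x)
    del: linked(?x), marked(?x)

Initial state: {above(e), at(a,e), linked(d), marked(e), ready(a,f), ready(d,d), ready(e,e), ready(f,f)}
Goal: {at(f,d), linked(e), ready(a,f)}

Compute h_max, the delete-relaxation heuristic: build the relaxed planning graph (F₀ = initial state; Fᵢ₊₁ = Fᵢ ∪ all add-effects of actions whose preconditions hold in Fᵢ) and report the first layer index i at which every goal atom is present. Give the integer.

F0 = init (8 atoms)
F1 = F0 ∪ {above(d), at(a,d), at(a,f), at(d,d), at(d,e), at(d,f), at(e,d), at(e,e), at(e,f), at(f,d), at(f,e), at(f,f)}  (20 atoms)
F2 = F1 ∪ {linked(e)}  (21 atoms)
goal ⊆ F2  ⇒  h_max = 2

2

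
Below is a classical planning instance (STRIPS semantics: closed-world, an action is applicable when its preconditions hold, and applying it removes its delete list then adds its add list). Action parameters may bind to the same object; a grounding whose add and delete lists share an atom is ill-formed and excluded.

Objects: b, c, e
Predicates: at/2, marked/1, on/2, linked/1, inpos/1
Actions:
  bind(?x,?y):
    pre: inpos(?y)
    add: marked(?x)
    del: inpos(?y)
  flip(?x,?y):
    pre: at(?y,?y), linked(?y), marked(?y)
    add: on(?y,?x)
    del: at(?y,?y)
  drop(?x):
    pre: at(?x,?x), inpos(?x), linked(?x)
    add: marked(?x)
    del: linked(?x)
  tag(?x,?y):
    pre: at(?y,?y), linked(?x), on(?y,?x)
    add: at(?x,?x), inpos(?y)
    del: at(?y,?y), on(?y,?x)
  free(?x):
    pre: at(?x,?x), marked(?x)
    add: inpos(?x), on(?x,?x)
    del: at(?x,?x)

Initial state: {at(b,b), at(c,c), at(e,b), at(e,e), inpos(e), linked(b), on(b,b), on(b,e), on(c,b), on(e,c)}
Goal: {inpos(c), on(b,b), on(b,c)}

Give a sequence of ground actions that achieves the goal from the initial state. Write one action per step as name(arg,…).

1. bind(b,e)  →  {at(b,b), at(c,c), at(e,b), at(e,e), linked(b), marked(b), on(b,b), on(b,e), on(c,b), on(e,c)}
2. flip(c,b)  →  {at(c,c), at(e,b), at(e,e), linked(b), marked(b), on(b,b), on(b,c), on(b,e), on(c,b), on(e,c)}
3. tag(b,c)  →  {at(b,b), at(e,b), at(e,e), inpos(c), linked(b), marked(b), on(b,b), on(b,c), on(b,e), on(e,c)}

bind(b,e); flip(c,b); tag(b,c)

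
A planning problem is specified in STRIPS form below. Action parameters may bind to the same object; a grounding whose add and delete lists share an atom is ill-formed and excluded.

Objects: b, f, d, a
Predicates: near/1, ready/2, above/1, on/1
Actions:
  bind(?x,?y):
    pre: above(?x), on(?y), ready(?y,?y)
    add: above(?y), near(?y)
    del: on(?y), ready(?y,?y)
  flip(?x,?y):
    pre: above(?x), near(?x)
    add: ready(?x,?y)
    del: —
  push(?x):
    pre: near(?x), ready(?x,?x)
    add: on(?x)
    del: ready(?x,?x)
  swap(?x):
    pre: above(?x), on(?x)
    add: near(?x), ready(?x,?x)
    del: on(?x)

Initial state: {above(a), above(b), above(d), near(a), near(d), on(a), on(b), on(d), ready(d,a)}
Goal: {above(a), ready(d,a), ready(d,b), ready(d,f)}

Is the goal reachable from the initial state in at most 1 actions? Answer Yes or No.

1. flip(d,b)  →  {above(a), above(b), above(d), near(a), near(d), on(a), on(b), on(d), ready(d,a), ready(d,b)}
2. flip(d,f)  →  {above(a), above(b), above(d), near(a), near(d), on(a), on(b), on(d), ready(d,a), ready(d,b), ready(d,f)}
optimal plan length = 2; 2 > 1

No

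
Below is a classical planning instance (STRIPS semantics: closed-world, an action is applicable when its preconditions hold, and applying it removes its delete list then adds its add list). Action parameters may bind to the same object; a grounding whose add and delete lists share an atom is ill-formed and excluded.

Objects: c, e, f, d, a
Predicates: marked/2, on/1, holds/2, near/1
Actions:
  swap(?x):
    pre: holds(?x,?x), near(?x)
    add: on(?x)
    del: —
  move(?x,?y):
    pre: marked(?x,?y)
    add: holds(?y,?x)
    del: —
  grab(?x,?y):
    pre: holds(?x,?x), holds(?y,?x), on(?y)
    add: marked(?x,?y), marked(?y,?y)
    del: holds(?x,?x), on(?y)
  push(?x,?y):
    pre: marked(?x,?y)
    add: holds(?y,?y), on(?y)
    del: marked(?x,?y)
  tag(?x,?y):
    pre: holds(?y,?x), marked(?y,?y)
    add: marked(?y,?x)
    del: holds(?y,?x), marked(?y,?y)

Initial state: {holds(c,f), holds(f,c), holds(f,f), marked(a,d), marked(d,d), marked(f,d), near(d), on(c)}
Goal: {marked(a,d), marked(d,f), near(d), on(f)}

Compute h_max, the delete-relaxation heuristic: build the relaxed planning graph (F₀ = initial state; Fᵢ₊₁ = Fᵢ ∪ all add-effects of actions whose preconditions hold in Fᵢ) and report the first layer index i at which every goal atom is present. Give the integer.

3

F0 = init (8 atoms)
F1 = F0 ∪ {holds(d,a), holds(d,d), holds(d,f), marked(c,c), marked(f,c), on(d)}  (14 atoms)
F2 = F1 ∪ {holds(c,c), marked(c,f), marked(d,a), marked(d,f)}  (18 atoms)
F3 = F2 ∪ {holds(a,a), holds(a,d), holds(f,d), on(a), on(f)}  (23 atoms)
goal ⊆ F3  ⇒  h_max = 3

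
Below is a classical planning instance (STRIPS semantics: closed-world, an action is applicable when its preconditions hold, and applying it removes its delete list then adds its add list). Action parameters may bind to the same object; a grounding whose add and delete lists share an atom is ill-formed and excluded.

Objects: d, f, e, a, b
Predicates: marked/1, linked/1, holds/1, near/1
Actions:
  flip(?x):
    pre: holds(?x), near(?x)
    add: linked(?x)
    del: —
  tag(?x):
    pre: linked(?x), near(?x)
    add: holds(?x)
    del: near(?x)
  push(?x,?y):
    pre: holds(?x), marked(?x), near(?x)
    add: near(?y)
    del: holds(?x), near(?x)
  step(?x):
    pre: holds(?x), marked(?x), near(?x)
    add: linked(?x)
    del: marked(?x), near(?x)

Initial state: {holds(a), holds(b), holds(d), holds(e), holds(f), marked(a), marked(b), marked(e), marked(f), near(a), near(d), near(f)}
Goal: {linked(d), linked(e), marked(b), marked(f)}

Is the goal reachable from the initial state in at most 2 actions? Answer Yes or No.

No

1. flip(d)  →  {holds(a), holds(b), holds(d), holds(e), holds(f), linked(d), marked(a), marked(b), marked(e), marked(f), near(a), near(d), near(f)}
2. push(f,e)  →  {holds(a), holds(b), holds(d), holds(e), linked(d), marked(a), marked(b), marked(e), marked(f), near(a), near(d), near(e)}
3. flip(e)  →  {holds(a), holds(b), holds(d), holds(e), linked(d), linked(e), marked(a), marked(b), marked(e), marked(f), near(a), near(d), near(e)}
optimal plan length = 3; 3 > 2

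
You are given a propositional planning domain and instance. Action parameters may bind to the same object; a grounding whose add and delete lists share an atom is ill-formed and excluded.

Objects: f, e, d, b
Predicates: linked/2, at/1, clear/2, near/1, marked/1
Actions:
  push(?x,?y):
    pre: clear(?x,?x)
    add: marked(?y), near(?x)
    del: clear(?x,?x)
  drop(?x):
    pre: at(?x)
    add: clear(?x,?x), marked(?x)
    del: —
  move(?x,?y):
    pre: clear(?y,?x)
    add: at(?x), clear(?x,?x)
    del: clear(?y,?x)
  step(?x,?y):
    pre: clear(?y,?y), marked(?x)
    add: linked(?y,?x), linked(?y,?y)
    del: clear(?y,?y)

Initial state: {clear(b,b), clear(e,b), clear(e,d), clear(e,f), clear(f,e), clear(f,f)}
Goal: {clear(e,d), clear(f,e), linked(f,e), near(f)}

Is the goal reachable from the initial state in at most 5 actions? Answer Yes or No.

Yes

1. push(f,e)  →  {clear(b,b), clear(e,b), clear(e,d), clear(e,f), clear(f,e), marked(e), near(f)}
2. move(f,e)  →  {at(f), clear(b,b), clear(e,b), clear(e,d), clear(f,e), clear(f,f), marked(e), near(f)}
3. step(e,f)  →  {at(f), clear(b,b), clear(e,b), clear(e,d), clear(f,e), linked(f,e), linked(f,f), marked(e), near(f)}
optimal plan length = 3; 3 ≤ 5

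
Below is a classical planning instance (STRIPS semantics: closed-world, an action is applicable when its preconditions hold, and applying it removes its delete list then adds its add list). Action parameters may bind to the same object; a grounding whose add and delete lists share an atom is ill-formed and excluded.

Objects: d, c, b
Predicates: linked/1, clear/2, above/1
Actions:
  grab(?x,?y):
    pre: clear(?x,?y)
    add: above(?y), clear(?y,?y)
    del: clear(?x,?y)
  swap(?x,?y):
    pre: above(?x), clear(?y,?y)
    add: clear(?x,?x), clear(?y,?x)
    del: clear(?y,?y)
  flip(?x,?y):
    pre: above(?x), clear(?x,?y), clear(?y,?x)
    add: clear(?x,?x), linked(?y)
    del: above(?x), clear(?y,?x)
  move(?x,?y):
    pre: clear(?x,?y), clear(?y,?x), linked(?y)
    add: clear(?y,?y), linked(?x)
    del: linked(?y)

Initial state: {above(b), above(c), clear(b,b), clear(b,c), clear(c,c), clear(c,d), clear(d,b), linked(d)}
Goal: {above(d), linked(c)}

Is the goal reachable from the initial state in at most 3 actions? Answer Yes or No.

Yes

1. grab(c,d)  →  {above(b), above(c), above(d), clear(b,b), clear(b,c), clear(c,c), clear(d,b), clear(d,d), linked(d)}
2. swap(b,c)  →  {above(b), above(c), above(d), clear(b,b), clear(b,c), clear(c,b), clear(d,b), clear(d,d), linked(d)}
3. flip(b,c)  →  {above(c), above(d), clear(b,b), clear(b,c), clear(d,b), clear(d,d), linked(c), linked(d)}
optimal plan length = 3; 3 ≤ 3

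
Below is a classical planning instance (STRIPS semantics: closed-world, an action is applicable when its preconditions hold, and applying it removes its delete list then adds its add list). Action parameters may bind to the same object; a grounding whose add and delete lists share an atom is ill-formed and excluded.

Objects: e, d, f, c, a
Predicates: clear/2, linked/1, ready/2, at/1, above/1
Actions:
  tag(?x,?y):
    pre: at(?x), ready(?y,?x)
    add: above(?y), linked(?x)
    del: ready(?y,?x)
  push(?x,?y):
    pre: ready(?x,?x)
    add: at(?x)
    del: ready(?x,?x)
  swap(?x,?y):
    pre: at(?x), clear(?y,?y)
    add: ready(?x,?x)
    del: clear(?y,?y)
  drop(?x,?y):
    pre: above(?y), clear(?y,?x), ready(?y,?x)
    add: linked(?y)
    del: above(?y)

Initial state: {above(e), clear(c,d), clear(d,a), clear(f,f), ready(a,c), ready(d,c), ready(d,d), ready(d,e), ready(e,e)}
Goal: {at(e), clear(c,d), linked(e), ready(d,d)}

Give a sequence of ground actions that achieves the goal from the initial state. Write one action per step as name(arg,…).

push(e,e); tag(e,d)

1. push(e,e)  →  {above(e), at(e), clear(c,d), clear(d,a), clear(f,f), ready(a,c), ready(d,c), ready(d,d), ready(d,e)}
2. tag(e,d)  →  {above(d), above(e), at(e), clear(c,d), clear(d,a), clear(f,f), linked(e), ready(a,c), ready(d,c), ready(d,d)}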